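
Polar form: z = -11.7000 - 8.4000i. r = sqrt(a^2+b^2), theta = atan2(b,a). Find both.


r = sqrt(136.89+70.56) = sqrt(207.45) = 14.4031
theta = atan2(-8.4, -11.7) = -144.3236 degrees

r = 14.4031, theta = -144.3236 degrees


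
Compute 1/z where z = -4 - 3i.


|z|^2 = 16+9 = 25
1/z = (-4 + 3i)/25

1/z = -0.1600 + 0.1200i


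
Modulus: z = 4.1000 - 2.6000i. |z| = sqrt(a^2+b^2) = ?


|z| = sqrt(4.1^2 + (-2.6)^2) = sqrt(16.81 + 6.76) = sqrt(23.57) = 4.8549

|z| = 4.8549


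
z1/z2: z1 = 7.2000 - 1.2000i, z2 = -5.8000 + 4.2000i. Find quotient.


Conjugate of z2 = -5.8000 - 4.2000i
Numerator: (7.2000 - 1.2000i)(-5.8000 - 4.2000i) = -46.8000 - 23.2800i
Denominator: (-5.8)^2 + 4.2^2 = 51.28
Result = (-46.8000 - 23.2800i)/51.28

-0.9126 - 0.4540i


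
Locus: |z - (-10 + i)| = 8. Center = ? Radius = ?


|z - z0| = r is a circle with center z0 and radius r.
Center = (-10, 1), radius = 8

Circle with center (-10, 1) and radius 8


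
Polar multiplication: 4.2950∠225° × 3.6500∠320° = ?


r = 4.2950 * 3.6500 = 15.6768
theta = 225° + 320° = 545° = 185° (mod 360)

15.6768 cis(185°)


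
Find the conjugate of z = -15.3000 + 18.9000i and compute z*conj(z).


z_bar = -15.3000 - 18.9000i
z*z_bar = (-15.3)^2 + 18.9^2 = 234.09 + 357.21 = 591.3

z_bar = -15.3000 - 18.9000i, z*z_bar = 591.3


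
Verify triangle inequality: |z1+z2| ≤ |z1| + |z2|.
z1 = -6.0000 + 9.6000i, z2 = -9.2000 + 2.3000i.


|z1| = sqrt((-6)^2 + 9.6^2) = sqrt(128.16) = 11.3208
|z2| = sqrt((-9.2)^2 + 2.3^2) = sqrt(89.93) = 9.4831
z1+z2 = -15.2000 + 11.9000i
|z1+z2| = sqrt(372.65) = 19.3041
|z1|+|z2| = 11.3208 + 9.4831 = 20.8039

|z1+z2| = 19.3041 ≤ |z1|+|z2| = 20.8039 (verified)


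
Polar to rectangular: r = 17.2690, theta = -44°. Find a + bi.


a = 17.2690*cos(-44°) = 17.2690*0.71934 = 12.4223
b = 17.2690*sin(-44°) = 17.2690*(-0.69466) = -11.9961

12.4223 - 11.9961i


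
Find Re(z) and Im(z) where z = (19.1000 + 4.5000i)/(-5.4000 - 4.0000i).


Multiply by conjugate: (19.1000 + 4.5000i)(-5.4000 + 4.0000i) / ((-5.4)^2 + (-4)^2)
Numerator real = 19.1*(-5.4) + 4.5*(-4) = -121.14
Numerator imag = 4.5*(-5.4) - 19.1*(-4) = 52.1
Denominator = 45.16
Re(z) = -121.14/45.16 = -2.6825
Im(z) = 52.1/45.16 = 1.1537

Re(z) = -2.6825, Im(z) = 1.1537


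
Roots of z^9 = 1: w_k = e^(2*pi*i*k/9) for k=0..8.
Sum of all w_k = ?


The sum of all 9th roots of unity is 0.
Geometric series: (1 - w^9)/(1 - w) = (1-1)/(1-w) = 0 since w^9 = 1, w ≠ 1.
Alternatively: coefficient of z^8 in z^9 - 1 is 0.

0


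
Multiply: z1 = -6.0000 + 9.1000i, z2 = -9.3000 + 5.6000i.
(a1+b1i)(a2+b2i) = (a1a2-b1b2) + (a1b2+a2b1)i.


Real = -6*(-9.3) - 9.1*5.6 = 55.8 - 50.96 = 4.84
Imag = -6*5.6 - (9.3)*9.1 = -33.6 - (84.63) = -118.23

4.8400 - 118.2300i


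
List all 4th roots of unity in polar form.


The 4th roots of unity are cis(360k/4°) for k=0..3
Angle step = 360/4 = 90°
Primitive root: cis(90°)
Primitive root = 0 + 1.0000i

4 roots at angles: 0°, 90°, 180°, 270°


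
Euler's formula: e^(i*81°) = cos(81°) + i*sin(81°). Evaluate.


cos(81°) = 0.1564
sin(81°) = 0.9877

e^(i*81°) = 0.1564 + 0.9877i


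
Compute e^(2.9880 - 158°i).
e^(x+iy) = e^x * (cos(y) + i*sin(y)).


e^2.9880 = 19.8460
cos(-158°) = -0.92718
sin(-158°) = -0.3746066
Real = 19.8460*(-0.92718) = -18.4008
Imag = 19.8460*(-0.3746066) = -7.4344

-18.4008 - 7.4344i


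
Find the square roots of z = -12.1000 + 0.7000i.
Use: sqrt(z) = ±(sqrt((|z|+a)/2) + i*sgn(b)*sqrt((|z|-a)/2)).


|z| = sqrt(146.41+0.49) = 12.1202
sqrt((|z|+a)/2) = sqrt((12.1202+(-12.1))/2) = sqrt(0.0101) = 0.1006
sqrt((|z|-a)/2) = sqrt((12.1202-(-12.1))/2) = sqrt(12.1101) = 3.4800

±(0.1006 + 3.4800i) i.e. 0.1006 + 3.4800i and -0.1006 - 3.4800i


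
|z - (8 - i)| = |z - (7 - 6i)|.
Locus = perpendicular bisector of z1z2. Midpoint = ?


Equal distances means the locus is the perpendicular bisector of z1 and z2.
Midpoint = ((8+7)/2, (-1+(-6))/2) = (7.5000, -3.5000)

Perpendicular bisector through (7.5000, -3.5000)


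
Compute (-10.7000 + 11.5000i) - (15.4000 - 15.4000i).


Real: -10.7 - 15.4 = -26.1
Imag: 11.5 + 15.4 = 26.9

-26.1000 + 26.9000i


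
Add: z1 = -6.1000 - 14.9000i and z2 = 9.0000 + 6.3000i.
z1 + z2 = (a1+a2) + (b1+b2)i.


Real: -6.1 + 9 = 2.9
Imag: -14.9 + 6.3 = -8.6

2.9000 - 8.6000i


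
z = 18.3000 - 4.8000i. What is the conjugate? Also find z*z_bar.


z_bar = 18.3000 + 4.8000i
z*z_bar = 18.3^2 + (-4.8)^2 = 334.89 + 23.04 = 357.93

z_bar = 18.3000 + 4.8000i, z*z_bar = 357.93


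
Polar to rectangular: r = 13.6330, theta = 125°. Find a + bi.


a = 13.6330*cos(125°) = 13.6330*(-0.57358) = -7.8196
b = 13.6330*sin(125°) = 13.6330*0.81915 = 11.1675

-7.8196 + 11.1675i


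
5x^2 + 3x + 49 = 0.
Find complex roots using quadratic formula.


disc = 3^2 - 4*5*49 = 9 - 980 = -971
sqrt(|disc|) = sqrt(971) = 31.1609
Real part = -3/(2*5) = -0.3000
Imag part = 31.1609/(2*5) = 3.1161

-0.3000 ± 3.1161i


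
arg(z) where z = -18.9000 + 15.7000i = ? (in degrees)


Re = -18.9, Im = 15.7
arg = atan2(15.7, -18.9) = 140.2840 degrees

arg(z) = 140.2840 degrees


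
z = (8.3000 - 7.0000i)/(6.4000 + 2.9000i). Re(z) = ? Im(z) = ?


Multiply by conjugate: (8.3000 - 7.0000i)(6.4000 - 2.9000i) / (6.4^2 + 2.9^2)
Numerator real = 8.3*6.4 - (7)*2.9 = 32.82
Numerator imag = -7*6.4 - 8.3*2.9 = -68.87
Denominator = 49.37
Re(z) = 32.82/49.37 = 0.6648
Im(z) = -68.87/49.37 = -1.3950

Re(z) = 0.6648, Im(z) = -1.3950


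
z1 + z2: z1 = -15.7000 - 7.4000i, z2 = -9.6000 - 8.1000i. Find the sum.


Real: -15.7 - 9.6 = -25.3
Imag: -7.4 - 8.1 = -15.5

-25.3000 - 15.5000i


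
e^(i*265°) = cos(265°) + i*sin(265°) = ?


cos(265°) = -0.0872
sin(265°) = -0.9962

e^(i*265°) = -0.0872 - 0.9962i


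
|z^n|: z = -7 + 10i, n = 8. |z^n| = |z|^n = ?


|z| = sqrt(49+100) = sqrt(149) = 12.2066
|z^8| = |z|^8 = (sqrt(149))^8 = 149^4 = 492884401

|z^8| = 492884401


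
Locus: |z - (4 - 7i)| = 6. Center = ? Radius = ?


|z - z0| = r is a circle with center z0 and radius r.
Center = (4, -7), radius = 6

Circle with center (4, -7) and radius 6


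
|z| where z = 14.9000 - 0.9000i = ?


|z| = sqrt(14.9^2 + (-0.9)^2) = sqrt(222.01 + 0.81) = sqrt(222.82) = 14.9272

|z| = 14.9272


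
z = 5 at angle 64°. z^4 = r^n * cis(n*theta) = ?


r^4 = 5^4 = 625
n*theta = 4*64° = 256° = 256° (mod 360)
a = 625*cos(256°) = -151.2012
b = 625*sin(256°) = -606.4348

625 cis(256°) = -151.2012 - 606.4348i


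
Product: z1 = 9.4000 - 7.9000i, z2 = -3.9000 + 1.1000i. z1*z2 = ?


Real = 9.4*(-3.9) - (-7.9)*1.1 = -36.66 - (-8.69) = -27.97
Imag = 9.4*1.1 - (3.9)*(-7.9) = 10.34 + 30.81 = 41.15

-27.9700 + 41.1500i


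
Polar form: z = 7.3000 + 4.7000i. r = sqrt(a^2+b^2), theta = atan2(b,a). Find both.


r = sqrt(53.29+22.09) = sqrt(75.38) = 8.6822
theta = atan2(4.7, 7.3) = 32.7749 degrees

r = 8.6822, theta = 32.7749 degrees


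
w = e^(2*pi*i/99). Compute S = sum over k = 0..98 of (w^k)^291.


The roots are w_k = w^k with w = e^(2*pi*i/99), and (w^k)^291 = (w^291)^k.
So S = 1 + u + u^2 + ... + u^(98) with u = w^291.
291 = 2*99 + 93, so 291 is not a multiple of 99: u = (w^99)^2 * w^93 = w^93 ≠ 1 (w is a primitive 99th root), while u^99 = (w^99)^291 = 1.
Geometric series: S = (1 - u^99)/(1 - u) = (1 - 1)/(1 - u) = 0

S = 0


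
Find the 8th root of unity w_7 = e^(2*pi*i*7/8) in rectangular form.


Angle = 360*7/8 = 315°
a = cos(315°) = 0.7071
b = sin(315°) = -0.7071

0.7071 - 0.7071i


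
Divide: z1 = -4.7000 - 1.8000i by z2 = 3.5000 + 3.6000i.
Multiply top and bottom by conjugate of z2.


Conjugate of z2 = 3.5000 - 3.6000i
Numerator: (-4.7000 - 1.8000i)(3.5000 - 3.6000i) = -22.9300 + 10.6200i
Denominator: 3.5^2 + 3.6^2 = 25.21
Result = (-22.9300 + 10.6200i)/25.21

-0.9096 + 0.4213i


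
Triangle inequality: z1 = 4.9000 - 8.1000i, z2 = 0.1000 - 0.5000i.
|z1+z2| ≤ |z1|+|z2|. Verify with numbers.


|z1| = sqrt(4.9^2 + (-8.1)^2) = sqrt(89.62) = 9.4668
|z2| = sqrt(0.1^2 + (-0.5)^2) = sqrt(0.26) = 0.5099
z1+z2 = 5.0000 - 8.6000i
|z1+z2| = sqrt(98.96) = 9.9479
|z1|+|z2| = 9.4668 + 0.5099 = 9.9767

|z1+z2| = 9.9479 ≤ |z1|+|z2| = 9.9767 (verified)


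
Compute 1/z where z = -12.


|z|^2 = 144+0 = 144
1/z = (-12 - 0i)/144

1/z = -0.0833 + 0i


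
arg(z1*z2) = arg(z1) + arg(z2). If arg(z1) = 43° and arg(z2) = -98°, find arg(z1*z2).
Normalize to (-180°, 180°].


arg(z1*z2) = 43° - 98° = -55°
Normalized to (-180°, 180°]: -55°

-55°


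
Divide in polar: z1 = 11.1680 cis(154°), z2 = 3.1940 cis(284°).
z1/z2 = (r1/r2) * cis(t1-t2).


r = 11.1680 / 3.1940 = 3.4966
theta = 154° - 284° = -130° = 230° (mod 360)

3.4966 cis(230°)


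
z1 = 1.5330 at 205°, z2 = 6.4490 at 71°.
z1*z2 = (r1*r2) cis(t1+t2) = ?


r = 1.5330 * 6.4490 = 9.8863
theta = 205° + 71° = 276° = 276° (mod 360)

9.8863 cis(276°)


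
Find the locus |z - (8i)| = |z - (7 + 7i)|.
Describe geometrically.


Equal distances means the locus is the perpendicular bisector of z1 and z2.
Midpoint = ((0+7)/2, (8+7)/2) = (3.5000, 7.5000)

Perpendicular bisector through (3.5000, 7.5000)


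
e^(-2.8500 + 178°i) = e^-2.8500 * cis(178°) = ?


e^-2.8500 = 0.0578
cos(178°) = -0.9994
sin(178°) = 0.0349
Real = 0.0578*(-0.9994) = -0.0578
Imag = 0.0578*0.0349 = 0.0020

-0.0578 + 0.0020i


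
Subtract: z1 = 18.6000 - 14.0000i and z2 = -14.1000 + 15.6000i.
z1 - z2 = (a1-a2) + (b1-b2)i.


Real: 18.6 + 14.1 = 32.7
Imag: -14 - 15.6 = -29.6

32.7000 - 29.6000i


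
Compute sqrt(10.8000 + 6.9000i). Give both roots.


|z| = sqrt(116.64+47.61) = 12.8160
sqrt((|z|+a)/2) = sqrt((12.8160+10.8)/2) = sqrt(11.8080) = 3.4363
sqrt((|z|-a)/2) = sqrt((12.8160-10.8)/2) = sqrt(1.0080) = 1.0040

±(3.4363 + 1.0040i) i.e. 3.4363 + 1.0040i and -3.4363 - 1.0040i


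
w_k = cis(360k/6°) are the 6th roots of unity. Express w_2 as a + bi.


Angle = 360*2/6 = 120°
a = cos(120°) = -0.5000
b = sin(120°) = 0.8660

-0.5000 + 0.8660i


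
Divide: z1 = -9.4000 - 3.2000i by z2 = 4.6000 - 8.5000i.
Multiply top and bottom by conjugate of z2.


Conjugate of z2 = 4.6000 + 8.5000i
Numerator: (-9.4000 - 3.2000i)(4.6000 + 8.5000i) = -16.0400 - 94.6200i
Denominator: 4.6^2 + (-8.5)^2 = 93.41
Result = (-16.0400 - 94.6200i)/93.41

-0.1717 - 1.0130i


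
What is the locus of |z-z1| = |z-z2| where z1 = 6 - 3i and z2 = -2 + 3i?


Equal distances means the locus is the perpendicular bisector of z1 and z2.
Midpoint = ((6+(-2))/2, (-3+3)/2) = (2.0000, 0)

Perpendicular bisector through (2.0000, 0)


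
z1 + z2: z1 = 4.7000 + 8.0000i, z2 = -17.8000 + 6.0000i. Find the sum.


Real: 4.7 - 17.8 = -13.1
Imag: 8 + 6 = 14

-13.1000 + 14.0000i


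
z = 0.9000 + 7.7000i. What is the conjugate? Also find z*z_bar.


z_bar = 0.9000 - 7.7000i
z*z_bar = 0.9^2 + 7.7^2 = 0.81 + 59.29 = 60.1

z_bar = 0.9000 - 7.7000i, z*z_bar = 60.1


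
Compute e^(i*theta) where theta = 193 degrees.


cos(193°) = -0.9744
sin(193°) = -0.2250

e^(i*193°) = -0.9744 - 0.2250i


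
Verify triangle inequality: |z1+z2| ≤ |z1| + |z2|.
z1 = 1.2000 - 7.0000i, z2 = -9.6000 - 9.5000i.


|z1| = sqrt(1.2^2 + (-7)^2) = sqrt(50.44) = 7.1021
|z2| = sqrt((-9.6)^2 + (-9.5)^2) = sqrt(182.41) = 13.5059
z1+z2 = -8.4000 - 16.5000i
|z1+z2| = sqrt(342.81) = 18.5151
|z1|+|z2| = 7.1021 + 13.5059 = 20.6080

|z1+z2| = 18.5151 ≤ |z1|+|z2| = 20.6080 (verified)


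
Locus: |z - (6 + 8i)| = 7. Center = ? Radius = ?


|z - z0| = r is a circle with center z0 and radius r.
Center = (6, 8), radius = 7

Circle with center (6, 8) and radius 7


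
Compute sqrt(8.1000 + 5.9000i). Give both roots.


|z| = sqrt(65.61+34.81) = 10.0210
sqrt((|z|+a)/2) = sqrt((10.0210+8.1)/2) = sqrt(9.0605) = 3.0101
sqrt((|z|-a)/2) = sqrt((10.0210-8.1)/2) = sqrt(0.9605) = 0.9800

±(3.0101 + 0.9800i) i.e. 3.0101 + 0.9800i and -3.0101 - 0.9800i


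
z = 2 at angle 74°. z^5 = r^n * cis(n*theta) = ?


r^5 = 2^5 = 32
n*theta = 5*74° = 370° = 10° (mod 360)
a = 32*cos(10°) = 31.5138
b = 32*sin(10°) = 5.5567

32 cis(10°) = 31.5138 + 5.5567i


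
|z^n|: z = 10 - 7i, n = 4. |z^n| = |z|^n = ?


|z| = sqrt(100+49) = sqrt(149) = 12.2066
|z^4| = |z|^4 = (sqrt(149))^4 = 149^2 = 22201

|z^4| = 22201


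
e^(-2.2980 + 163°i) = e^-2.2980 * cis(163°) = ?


e^-2.2980 = 0.1005
cos(163°) = -0.9563
sin(163°) = 0.2924
Real = 0.1005*(-0.9563) = -0.0961
Imag = 0.1005*0.2924 = 0.0294

-0.0961 + 0.0294i


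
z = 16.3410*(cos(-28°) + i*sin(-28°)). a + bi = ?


a = 16.3410*cos(-28°) = 16.3410*0.8829476 = 14.4282
b = 16.3410*sin(-28°) = 16.3410*(-0.46947) = -7.6716

14.4282 - 7.6716i


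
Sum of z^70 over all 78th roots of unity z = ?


The roots are w_k = w^k with w = e^(2*pi*i/78), and (w^k)^70 = (w^70)^k.
So S = 1 + u + u^2 + ... + u^(77) with u = w^70.
70 = 0*78 + 70, so 70 is not a multiple of 78: u = w^70 ≠ 1 (w is a primitive 78th root), while u^78 = (w^78)^70 = 1.
Geometric series: S = (1 - u^78)/(1 - u) = (1 - 1)/(1 - u) = 0

S = 0


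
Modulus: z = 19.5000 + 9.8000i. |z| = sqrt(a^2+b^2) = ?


|z| = sqrt(19.5^2 + 9.8^2) = sqrt(380.25 + 96.04) = sqrt(476.29) = 21.8241

|z| = 21.8241


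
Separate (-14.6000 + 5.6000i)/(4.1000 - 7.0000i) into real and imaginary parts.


Multiply by conjugate: (-14.6000 + 5.6000i)(4.1000 + 7.0000i) / (4.1^2 + (-7)^2)
Numerator real = -14.6*4.1 + 5.6*(-7) = -99.06
Numerator imag = 5.6*4.1 - (-14.6)*(-7) = -79.24
Denominator = 65.81
Re(z) = -99.06/65.81 = -1.5052
Im(z) = -79.24/65.81 = -1.2041

Re(z) = -1.5052, Im(z) = -1.2041


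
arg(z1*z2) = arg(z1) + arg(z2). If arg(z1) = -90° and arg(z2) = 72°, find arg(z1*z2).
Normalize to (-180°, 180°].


arg(z1*z2) = -90° + 72° = -18°
Normalized to (-180°, 180°]: -18°

-18°


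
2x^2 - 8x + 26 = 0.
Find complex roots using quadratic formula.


disc = (-8)^2 - 4*2*26 = 64 - 208 = -144
sqrt(|disc|) = sqrt(144) = 12.0000
Real part = 8/(2*2) = 2.0000
Imag part = 12.0000/(2*2) = 3.0000

2.0000 ± 3.0000i


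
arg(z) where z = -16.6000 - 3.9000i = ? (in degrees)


Re = -16.6, Im = -3.9
arg = atan2(-3.9, -16.6) = -166.7787 degrees

arg(z) = -166.7787 degrees


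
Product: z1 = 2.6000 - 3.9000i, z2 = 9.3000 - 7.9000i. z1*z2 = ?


Real = 2.6*9.3 - (-3.9)*(-7.9) = 24.18 - 30.81 = -6.63
Imag = 2.6*(-7.9) + 9.3*(-3.9) = -20.54 - (36.27) = -56.81

-6.6300 - 56.8100i


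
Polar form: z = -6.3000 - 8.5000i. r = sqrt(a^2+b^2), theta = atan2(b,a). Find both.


r = sqrt(39.69+72.25) = sqrt(111.94) = 10.5802
theta = atan2(-8.5, -6.3) = -126.5450 degrees

r = 10.5802, theta = -126.5450 degrees


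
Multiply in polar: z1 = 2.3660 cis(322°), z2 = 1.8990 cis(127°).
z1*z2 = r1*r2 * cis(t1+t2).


r = 2.3660 * 1.8990 = 4.4930
theta = 322° + 127° = 449° = 89° (mod 360)

4.4930 cis(89°)


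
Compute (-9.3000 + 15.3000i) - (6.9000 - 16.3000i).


Real: -9.3 - 6.9 = -16.2
Imag: 15.3 + 16.3 = 31.6

-16.2000 + 31.6000i


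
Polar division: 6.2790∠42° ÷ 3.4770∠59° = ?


r = 6.2790 / 3.4770 = 1.8059
theta = 42° - 59° = -17° = 343° (mod 360)

1.8059 cis(343°)


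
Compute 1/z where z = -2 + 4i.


|z|^2 = 4+16 = 20
1/z = (-2 - 4i)/20

1/z = -0.1000 - 0.2000i


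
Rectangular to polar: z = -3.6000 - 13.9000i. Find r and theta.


r = sqrt(12.96+193.21) = sqrt(206.17) = 14.3586
theta = atan2(-13.9, -3.6) = -104.5201 degrees

r = 14.3586, theta = -104.5201 degrees


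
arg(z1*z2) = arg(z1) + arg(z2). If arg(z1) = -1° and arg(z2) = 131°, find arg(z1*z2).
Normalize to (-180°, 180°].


arg(z1*z2) = -1° + 131° = 130°
Normalized to (-180°, 180°]: 130°

130°


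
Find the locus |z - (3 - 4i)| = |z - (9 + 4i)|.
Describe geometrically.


Equal distances means the locus is the perpendicular bisector of z1 and z2.
Midpoint = ((3+9)/2, (-4+4)/2) = (6.0000, 0)

Perpendicular bisector through (6.0000, 0)


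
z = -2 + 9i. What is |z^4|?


|z| = sqrt(4+81) = sqrt(85) = 9.2195
|z^4| = |z|^4 = (sqrt(85))^4 = 85^2 = 7225

|z^4| = 7225


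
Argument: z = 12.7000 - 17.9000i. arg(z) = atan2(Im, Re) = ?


Re = 12.7, Im = -17.9
arg = atan2(-17.9, 12.7) = -54.6444 degrees

arg(z) = -54.6444 degrees


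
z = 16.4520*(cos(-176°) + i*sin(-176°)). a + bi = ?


a = 16.4520*cos(-176°) = 16.4520*(-0.99756) = -16.4119
b = 16.4520*sin(-176°) = 16.4520*(-0.069756) = -1.1476

-16.4119 - 1.1476i


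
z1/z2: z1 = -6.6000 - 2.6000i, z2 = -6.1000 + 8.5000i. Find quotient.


Conjugate of z2 = -6.1000 - 8.5000i
Numerator: (-6.6000 - 2.6000i)(-6.1000 - 8.5000i) = 18.1600 + 71.9600i
Denominator: (-6.1)^2 + 8.5^2 = 109.46
Result = (18.1600 + 71.9600i)/109.46

0.1659 + 0.6574i


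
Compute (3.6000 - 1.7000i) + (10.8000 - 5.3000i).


Real: 3.6 + 10.8 = 14.4
Imag: -1.7 - 5.3 = -7

14.4000 - 7.0000i


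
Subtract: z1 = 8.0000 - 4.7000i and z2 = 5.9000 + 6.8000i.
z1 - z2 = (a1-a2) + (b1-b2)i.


Real: 8 - 5.9 = 2.1
Imag: -4.7 - 6.8 = -11.5

2.1000 - 11.5000i


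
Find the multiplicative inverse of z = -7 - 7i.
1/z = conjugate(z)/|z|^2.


|z|^2 = 49+49 = 98
1/z = (-7 + 7i)/98

1/z = -0.0714 + 0.0714i


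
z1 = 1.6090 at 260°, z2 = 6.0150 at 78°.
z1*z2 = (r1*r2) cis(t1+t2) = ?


r = 1.6090 * 6.0150 = 9.6781
theta = 260° + 78° = 338° = 338° (mod 360)

9.6781 cis(338°)


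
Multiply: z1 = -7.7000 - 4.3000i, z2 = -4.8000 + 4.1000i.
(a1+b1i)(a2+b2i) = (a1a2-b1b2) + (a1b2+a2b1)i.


Real = -7.7*(-4.8) - (-4.3)*4.1 = 36.96 - (-17.63) = 54.59
Imag = -7.7*4.1 - (4.8)*(-4.3) = -31.57 + 20.64 = -10.93

54.5900 - 10.9300i


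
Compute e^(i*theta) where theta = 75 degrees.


cos(75°) = 0.2588
sin(75°) = 0.9659

e^(i*75°) = 0.2588 + 0.9659i


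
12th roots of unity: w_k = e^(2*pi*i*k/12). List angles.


The 12th roots of unity are cis(360k/12°) for k=0..11
Angle step = 360/12 = 30°
Primitive root: cis(30°)
Primitive root = 0.8660 + 0.5000i

12 roots at angles: 0°, 30°, 60°, 90°, 120°, 150°, 180°, 210°, 240°, 270°, 300°, 330°


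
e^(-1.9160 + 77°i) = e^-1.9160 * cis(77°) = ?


e^-1.9160 = 0.1472
cos(77°) = 0.225
sin(77°) = 0.9744
Real = 0.1472*0.225 = 0.0331
Imag = 0.1472*0.9744 = 0.1434

0.0331 + 0.1434i


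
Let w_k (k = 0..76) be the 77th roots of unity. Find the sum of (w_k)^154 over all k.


The roots are w_k = w^k with w = e^(2*pi*i/77), and (w^k)^154 = (w^154)^k.
So S = 1 + u + u^2 + ... + u^(76) with u = w^154.
154 = 2*77 + 0, so 154 is a multiple of 77 and u = (w^77)^2 = 1.
Every one of the 77 terms equals 1: S = 77

S = 77


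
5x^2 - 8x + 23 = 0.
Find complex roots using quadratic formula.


disc = (-8)^2 - 4*5*23 = 64 - 460 = -396
sqrt(|disc|) = sqrt(396) = 19.8997
Real part = 8/(2*5) = 0.8000
Imag part = 19.8997/(2*5) = 1.9900

0.8000 ± 1.9900i


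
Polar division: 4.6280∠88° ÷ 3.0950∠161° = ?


r = 4.6280 / 3.0950 = 1.4953
theta = 88° - 161° = -73° = 287° (mod 360)

1.4953 cis(287°)


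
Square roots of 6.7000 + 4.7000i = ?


|z| = sqrt(44.89+22.09) = 8.1841
sqrt((|z|+a)/2) = sqrt((8.1841+6.7)/2) = sqrt(7.4421) = 2.7280
sqrt((|z|-a)/2) = sqrt((8.1841-6.7)/2) = sqrt(0.7421) = 0.8614

±(2.7280 + 0.8614i) i.e. 2.7280 + 0.8614i and -2.7280 - 0.8614i


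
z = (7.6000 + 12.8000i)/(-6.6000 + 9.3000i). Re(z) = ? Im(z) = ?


Multiply by conjugate: (7.6000 + 12.8000i)(-6.6000 - 9.3000i) / ((-6.6)^2 + 9.3^2)
Numerator real = 7.6*(-6.6) + 12.8*9.3 = 68.88
Numerator imag = 12.8*(-6.6) - 7.6*9.3 = -155.16
Denominator = 130.05
Re(z) = 68.88/130.05 = 0.5296
Im(z) = -155.16/130.05 = -1.1931

Re(z) = 0.5296, Im(z) = -1.1931


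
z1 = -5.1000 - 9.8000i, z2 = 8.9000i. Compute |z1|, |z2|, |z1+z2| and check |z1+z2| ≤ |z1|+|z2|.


|z1| = sqrt((-5.1)^2 + (-9.8)^2) = sqrt(122.05) = 11.0476
|z2| = sqrt(0^2 + 8.9^2) = sqrt(79.21) = 8.9000
z1+z2 = -5.1000 - 0.9000i
|z1+z2| = sqrt(26.82) = 5.1788
|z1|+|z2| = 11.0476 + 8.9000 = 19.9476

|z1+z2| = 5.1788 ≤ |z1|+|z2| = 19.9476 (verified)


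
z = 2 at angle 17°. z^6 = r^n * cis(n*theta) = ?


r^6 = 2^6 = 64
n*theta = 6*17° = 102° = 102° (mod 360)
a = 64*cos(102°) = -13.3063
b = 64*sin(102°) = 62.6014

64 cis(102°) = -13.3063 + 62.6014i


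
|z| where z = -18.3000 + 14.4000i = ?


|z| = sqrt((-18.3)^2 + 14.4^2) = sqrt(334.89 + 207.36) = sqrt(542.25) = 23.2863

|z| = 23.2863


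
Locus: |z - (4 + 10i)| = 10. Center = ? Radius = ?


|z - z0| = r is a circle with center z0 and radius r.
Center = (4, 10), radius = 10

Circle with center (4, 10) and radius 10


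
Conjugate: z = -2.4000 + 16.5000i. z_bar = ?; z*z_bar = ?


z_bar = -2.4000 - 16.5000i
z*z_bar = (-2.4)^2 + 16.5^2 = 5.76 + 272.25 = 278.01

z_bar = -2.4000 - 16.5000i, z*z_bar = 278.01


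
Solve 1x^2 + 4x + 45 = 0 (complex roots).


disc = 4^2 - 4*1*45 = 16 - 180 = -164
sqrt(|disc|) = sqrt(164) = 12.8062
Real part = -4/(2*1) = -2.0000
Imag part = 12.8062/(2*1) = 6.4031

-2.0000 ± 6.4031i


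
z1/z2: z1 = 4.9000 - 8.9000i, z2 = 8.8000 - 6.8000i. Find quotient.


Conjugate of z2 = 8.8000 + 6.8000i
Numerator: (4.9000 - 8.9000i)(8.8000 + 6.8000i) = 103.6400 - 45.0000i
Denominator: 8.8^2 + (-6.8)^2 = 123.68
Result = (103.6400 - 45.0000i)/123.68

0.8380 - 0.3638i


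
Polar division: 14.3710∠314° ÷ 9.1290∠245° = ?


r = 14.3710 / 9.1290 = 1.5742
theta = 314° - 245° = 69° = 69° (mod 360)

1.5742 cis(69°)


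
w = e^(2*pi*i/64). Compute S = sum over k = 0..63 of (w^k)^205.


The roots are w_k = w^k with w = e^(2*pi*i/64), and (w^k)^205 = (w^205)^k.
So S = 1 + u + u^2 + ... + u^(63) with u = w^205.
205 = 3*64 + 13, so 205 is not a multiple of 64: u = (w^64)^3 * w^13 = w^13 ≠ 1 (w is a primitive 64th root), while u^64 = (w^64)^205 = 1.
Geometric series: S = (1 - u^64)/(1 - u) = (1 - 1)/(1 - u) = 0

S = 0


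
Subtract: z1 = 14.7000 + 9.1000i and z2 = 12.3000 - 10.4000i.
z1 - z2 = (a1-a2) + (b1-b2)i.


Real: 14.7 - 12.3 = 2.4
Imag: 9.1 + 10.4 = 19.5

2.4000 + 19.5000i


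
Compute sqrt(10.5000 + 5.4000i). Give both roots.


|z| = sqrt(110.25+29.16) = 11.8072
sqrt((|z|+a)/2) = sqrt((11.8072+10.5)/2) = sqrt(11.1536) = 3.3397
sqrt((|z|-a)/2) = sqrt((11.8072-10.5)/2) = sqrt(0.6536) = 0.8085

±(3.3397 + 0.8085i) i.e. 3.3397 + 0.8085i and -3.3397 - 0.8085i


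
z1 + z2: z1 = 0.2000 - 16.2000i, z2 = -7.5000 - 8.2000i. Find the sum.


Real: 0.2 - 7.5 = -7.3
Imag: -16.2 - 8.2 = -24.4

-7.3000 - 24.4000i


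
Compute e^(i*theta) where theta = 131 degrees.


cos(131°) = -0.6561
sin(131°) = 0.7547

e^(i*131°) = -0.6561 + 0.7547i


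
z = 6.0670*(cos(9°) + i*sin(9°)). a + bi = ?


a = 6.0670*cos(9°) = 6.0670*0.98769 = 5.9923
b = 6.0670*sin(9°) = 6.0670*0.15643 = 0.9491

5.9923 + 0.9491i


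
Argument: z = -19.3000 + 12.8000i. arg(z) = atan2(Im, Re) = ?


Re = -19.3, Im = 12.8
arg = atan2(12.8, -19.3) = 146.4472 degrees

arg(z) = 146.4472 degrees


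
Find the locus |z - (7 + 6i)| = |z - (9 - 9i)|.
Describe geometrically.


Equal distances means the locus is the perpendicular bisector of z1 and z2.
Midpoint = ((7+9)/2, (6+(-9))/2) = (8.0000, -1.5000)

Perpendicular bisector through (8.0000, -1.5000)


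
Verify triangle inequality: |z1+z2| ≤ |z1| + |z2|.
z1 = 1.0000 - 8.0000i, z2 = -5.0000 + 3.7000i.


|z1| = sqrt(1^2 + (-8)^2) = sqrt(65) = 8.0623
|z2| = sqrt((-5)^2 + 3.7^2) = sqrt(38.69) = 6.2201
z1+z2 = -4.0000 - 4.3000i
|z1+z2| = sqrt(34.49) = 5.8728
|z1|+|z2| = 8.0623 + 6.2201 = 14.2824

|z1+z2| = 5.8728 ≤ |z1|+|z2| = 14.2824 (verified)


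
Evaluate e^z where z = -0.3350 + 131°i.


e^-0.3350 = 0.71534
cos(131°) = -0.6561
sin(131°) = 0.7547
Real = 0.71534*(-0.6561) = -0.4693
Imag = 0.71534*0.7547 = 0.5399

-0.4693 + 0.5399i


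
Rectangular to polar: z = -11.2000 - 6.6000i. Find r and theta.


r = sqrt(125.44+43.56) = sqrt(169) = 13.0000
theta = atan2(-6.6, -11.2) = -149.4898 degrees

r = 13.0000, theta = -149.4898 degrees


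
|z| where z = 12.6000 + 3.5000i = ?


|z| = sqrt(12.6^2 + 3.5^2) = sqrt(158.76 + 12.25) = sqrt(171.01) = 13.0771

|z| = 13.0771


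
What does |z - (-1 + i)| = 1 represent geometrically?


|z - z0| = r is a circle with center z0 and radius r.
Center = (-1, 1), radius = 1

Circle with center (-1, 1) and radius 1


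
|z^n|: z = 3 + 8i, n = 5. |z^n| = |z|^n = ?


|z| = sqrt(9+64) = sqrt(73) = 8.5440
|z^5| = |z|^5 = (sqrt(73))^5 = 73^2 * sqrt(73) = 5329*sqrt(73)

|z^5| = 5329*sqrt(73) ≈ 45530.9960


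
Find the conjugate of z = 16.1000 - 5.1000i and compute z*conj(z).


z_bar = 16.1000 + 5.1000i
z*z_bar = 16.1^2 + (-5.1)^2 = 259.21 + 26.01 = 285.22

z_bar = 16.1000 + 5.1000i, z*z_bar = 285.22


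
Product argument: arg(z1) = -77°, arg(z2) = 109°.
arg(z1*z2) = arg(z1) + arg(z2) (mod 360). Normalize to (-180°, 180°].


arg(z1*z2) = -77° + 109° = 32°
Normalized to (-180°, 180°]: 32°

32°


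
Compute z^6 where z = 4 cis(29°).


r^6 = 4^6 = 4096
n*theta = 6*29° = 174° = 174° (mod 360)
a = 4096*cos(174°) = -4073.5617
b = 4096*sin(174°) = 428.1486

4096 cis(174°) = -4073.5617 + 428.1486i


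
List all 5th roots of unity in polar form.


The 5th roots of unity are cis(360k/5°) for k=0..4
Angle step = 360/5 = 72°
Primitive root: cis(72°)
Primitive root = 0.3090 + 0.9511i

5 roots at angles: 0°, 72°, 144°, 216°, 288°


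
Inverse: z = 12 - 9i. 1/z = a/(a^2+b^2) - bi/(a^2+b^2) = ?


|z|^2 = 144+81 = 225
1/z = (12 + 9i)/225

1/z = 0.0533 + 0.0400i


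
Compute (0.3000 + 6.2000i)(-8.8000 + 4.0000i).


Real = 0.3*(-8.8) - 6.2*4 = -2.64 - 24.8 = -27.44
Imag = 0.3*4 - (8.8)*6.2 = 1.2 - (54.56) = -53.36

-27.4400 - 53.3600i


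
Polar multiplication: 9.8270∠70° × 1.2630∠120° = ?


r = 9.8270 * 1.2630 = 12.4115
theta = 70° + 120° = 190° = 190° (mod 360)

12.4115 cis(190°)


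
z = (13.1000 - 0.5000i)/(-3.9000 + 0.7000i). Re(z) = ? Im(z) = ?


Multiply by conjugate: (13.1000 - 0.5000i)(-3.9000 - 0.7000i) / ((-3.9)^2 + 0.7^2)
Numerator real = 13.1*(-3.9) - (0.5)*0.7 = -51.44
Numerator imag = -0.5*(-3.9) - 13.1*0.7 = -7.22
Denominator = 15.7
Re(z) = -51.44/15.7 = -3.2764
Im(z) = -7.22/15.7 = -0.4599

Re(z) = -3.2764, Im(z) = -0.4599


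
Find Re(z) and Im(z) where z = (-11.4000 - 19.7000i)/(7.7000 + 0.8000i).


Multiply by conjugate: (-11.4000 - 19.7000i)(7.7000 - 0.8000i) / (7.7^2 + 0.8^2)
Numerator real = -11.4*7.7 - (19.7)*0.8 = -103.54
Numerator imag = -19.7*7.7 - (-11.4)*0.8 = -142.57
Denominator = 59.93
Re(z) = -103.54/59.93 = -1.7277
Im(z) = -142.57/59.93 = -2.3789

Re(z) = -1.7277, Im(z) = -2.3789


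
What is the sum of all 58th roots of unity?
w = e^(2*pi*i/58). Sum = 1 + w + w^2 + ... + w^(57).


The sum of all 58th roots of unity is 0.
Geometric series: (1 - w^58)/(1 - w) = (1-1)/(1-w) = 0 since w^58 = 1, w ≠ 1.
Alternatively: coefficient of z^57 in z^58 - 1 is 0.

0


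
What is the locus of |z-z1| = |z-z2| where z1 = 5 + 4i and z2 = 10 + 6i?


Equal distances means the locus is the perpendicular bisector of z1 and z2.
Midpoint = ((5+10)/2, (4+6)/2) = (7.5000, 5.0000)

Perpendicular bisector through (7.5000, 5.0000)


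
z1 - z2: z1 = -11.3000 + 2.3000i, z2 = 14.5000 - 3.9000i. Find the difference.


Real: -11.3 - 14.5 = -25.8
Imag: 2.3 + 3.9 = 6.2

-25.8000 + 6.2000i


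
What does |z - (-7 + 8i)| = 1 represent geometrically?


|z - z0| = r is a circle with center z0 and radius r.
Center = (-7, 8), radius = 1

Circle with center (-7, 8) and radius 1


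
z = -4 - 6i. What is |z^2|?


|z| = sqrt(16+36) = sqrt(52) = 7.2111
|z^2| = |z|^2 = (sqrt(52))^2 = 52

|z^2| = 52


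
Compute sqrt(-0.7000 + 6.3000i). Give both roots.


|z| = sqrt(0.49+39.69) = 6.3388
sqrt((|z|+a)/2) = sqrt((6.3388+(-0.7))/2) = sqrt(2.8194) = 1.6791
sqrt((|z|-a)/2) = sqrt((6.3388-(-0.7))/2) = sqrt(3.5194) = 1.8760

±(1.6791 + 1.8760i) i.e. 1.6791 + 1.8760i and -1.6791 - 1.8760i


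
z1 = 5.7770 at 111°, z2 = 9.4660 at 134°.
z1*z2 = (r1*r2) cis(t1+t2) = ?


r = 5.7770 * 9.4660 = 54.6851
theta = 111° + 134° = 245° = 245° (mod 360)

54.6851 cis(245°)


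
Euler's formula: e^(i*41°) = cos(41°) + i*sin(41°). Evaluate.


cos(41°) = 0.7547
sin(41°) = 0.6561

e^(i*41°) = 0.7547 + 0.6561i


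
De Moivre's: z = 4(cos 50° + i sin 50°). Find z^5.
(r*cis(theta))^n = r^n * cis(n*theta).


r^5 = 4^5 = 1024
n*theta = 5*50° = 250° = 250° (mod 360)
a = 1024*cos(250°) = -350.2286
b = 1024*sin(250°) = -962.2452

1024 cis(250°) = -350.2286 - 962.2452i


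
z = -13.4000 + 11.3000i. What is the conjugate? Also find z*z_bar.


z_bar = -13.4000 - 11.3000i
z*z_bar = (-13.4)^2 + 11.3^2 = 179.56 + 127.69 = 307.25

z_bar = -13.4000 - 11.3000i, z*z_bar = 307.25


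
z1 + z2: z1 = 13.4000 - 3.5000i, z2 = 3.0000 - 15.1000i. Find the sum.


Real: 13.4 + 3 = 16.4
Imag: -3.5 - 15.1 = -18.6

16.4000 - 18.6000i


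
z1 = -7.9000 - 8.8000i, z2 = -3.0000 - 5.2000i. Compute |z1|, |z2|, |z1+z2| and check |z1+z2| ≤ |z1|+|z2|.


|z1| = sqrt((-7.9)^2 + (-8.8)^2) = sqrt(139.85) = 11.8258
|z2| = sqrt((-3)^2 + (-5.2)^2) = sqrt(36.04) = 6.0033
z1+z2 = -10.9000 - 14.0000i
|z1+z2| = sqrt(314.81) = 17.7429
|z1|+|z2| = 11.8258 + 6.0033 = 17.8291

|z1+z2| = 17.7429 ≤ |z1|+|z2| = 17.8291 (verified)


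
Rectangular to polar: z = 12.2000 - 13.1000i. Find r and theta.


r = sqrt(148.84+171.61) = sqrt(320.45) = 17.9011
theta = atan2(-13.1, 12.2) = -47.0373 degrees

r = 17.9011, theta = -47.0373 degrees


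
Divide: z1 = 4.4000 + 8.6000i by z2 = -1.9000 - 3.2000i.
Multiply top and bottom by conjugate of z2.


Conjugate of z2 = -1.9000 + 3.2000i
Numerator: (4.4000 + 8.6000i)(-1.9000 + 3.2000i) = -35.8800 - 2.2600i
Denominator: (-1.9)^2 + (-3.2)^2 = 13.85
Result = (-35.8800 - 2.2600i)/13.85

-2.5906 - 0.1632i


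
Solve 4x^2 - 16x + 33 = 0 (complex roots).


disc = (-16)^2 - 4*4*33 = 256 - 528 = -272
sqrt(|disc|) = sqrt(272) = 16.4924
Real part = 16/(2*4) = 2.0000
Imag part = 16.4924/(2*4) = 2.0616

2.0000 ± 2.0616i


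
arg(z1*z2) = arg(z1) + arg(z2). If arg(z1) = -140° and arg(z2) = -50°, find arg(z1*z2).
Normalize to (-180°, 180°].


arg(z1*z2) = -140° - 50° = -190°
Normalized to (-180°, 180°]: 170°

170°


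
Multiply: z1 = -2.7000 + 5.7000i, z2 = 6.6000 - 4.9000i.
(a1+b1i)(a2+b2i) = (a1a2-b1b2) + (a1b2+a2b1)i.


Real = -2.7*6.6 - 5.7*(-4.9) = -17.82 - (-27.93) = 10.11
Imag = -2.7*(-4.9) + 6.6*5.7 = 13.23 + 37.62 = 50.85

10.1100 + 50.8500i


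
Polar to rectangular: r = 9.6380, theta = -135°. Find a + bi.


a = 9.6380*cos(-135°) = 9.6380*(-0.70711) = -6.8151
b = 9.6380*sin(-135°) = 9.6380*(-0.70711) = -6.8151

-6.8151 - 6.8151i


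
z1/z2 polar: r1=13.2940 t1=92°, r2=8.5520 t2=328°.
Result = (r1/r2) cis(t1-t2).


r = 13.2940 / 8.5520 = 1.5545
theta = 92° - 328° = -236° = 124° (mod 360)

1.5545 cis(124°)


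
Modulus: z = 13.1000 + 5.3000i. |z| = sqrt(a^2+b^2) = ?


|z| = sqrt(13.1^2 + 5.3^2) = sqrt(171.61 + 28.09) = sqrt(199.7) = 14.1315

|z| = 14.1315


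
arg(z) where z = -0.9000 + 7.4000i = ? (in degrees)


Re = -0.9, Im = 7.4
arg = atan2(7.4, -0.9) = 96.9343 degrees

arg(z) = 96.9343 degrees


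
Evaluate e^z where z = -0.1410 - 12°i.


e^-0.1410 = 0.8685
cos(-12°) = 0.9781
sin(-12°) = -0.2079
Real = 0.8685*0.9781 = 0.8495
Imag = 0.8685*(-0.2079) = -0.1806

0.8495 - 0.1806i


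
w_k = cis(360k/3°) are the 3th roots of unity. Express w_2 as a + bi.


Angle = 360*2/3 = 240°
a = cos(240°) = -0.5000
b = sin(240°) = -0.8660

-0.5000 - 0.8660i


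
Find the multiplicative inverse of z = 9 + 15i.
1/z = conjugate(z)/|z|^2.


|z|^2 = 81+225 = 306
1/z = (9 - 15i)/306

1/z = 0.0294 - 0.0490i


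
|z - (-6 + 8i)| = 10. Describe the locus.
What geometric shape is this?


|z - z0| = r is a circle with center z0 and radius r.
Center = (-6, 8), radius = 10

Circle with center (-6, 8) and radius 10


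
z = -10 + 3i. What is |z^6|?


|z| = sqrt(100+9) = sqrt(109) = 10.4403
|z^6| = |z|^6 = (sqrt(109))^6 = 109^3 = 1295029

|z^6| = 1295029


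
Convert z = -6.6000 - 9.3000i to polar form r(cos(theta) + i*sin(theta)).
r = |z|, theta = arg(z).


r = sqrt(43.56+86.49) = sqrt(130.05) = 11.4039
theta = atan2(-9.3, -6.6) = -125.3625 degrees

r = 11.4039, theta = -125.3625 degrees


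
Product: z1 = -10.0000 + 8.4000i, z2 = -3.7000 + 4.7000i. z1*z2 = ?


Real = -10*(-3.7) - 8.4*4.7 = 37 - 39.48 = -2.48
Imag = -10*4.7 - (3.7)*8.4 = -47 - (31.08) = -78.08

-2.4800 - 78.0800i


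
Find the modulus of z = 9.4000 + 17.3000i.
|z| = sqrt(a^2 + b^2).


|z| = sqrt(9.4^2 + 17.3^2) = sqrt(88.36 + 299.29) = sqrt(387.65) = 19.6888

|z| = 19.6888


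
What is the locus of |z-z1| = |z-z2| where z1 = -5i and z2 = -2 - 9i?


Equal distances means the locus is the perpendicular bisector of z1 and z2.
Midpoint = ((0+(-2))/2, (-5+(-9))/2) = (-1.0000, -7.0000)

Perpendicular bisector through (-1.0000, -7.0000)


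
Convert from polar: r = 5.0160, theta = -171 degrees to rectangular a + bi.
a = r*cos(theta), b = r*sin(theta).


a = 5.0160*cos(-171°) = 5.0160*(-0.987688) = -4.9542
b = 5.0160*sin(-171°) = 5.0160*(-0.15643) = -0.7847

-4.9542 - 0.7847i


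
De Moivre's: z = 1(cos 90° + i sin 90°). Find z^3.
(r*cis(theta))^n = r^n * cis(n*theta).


r^3 = 1^3 = 1
n*theta = 3*90° = 270° = 270° (mod 360)
a = 1*cos(270°) = 0
b = 1*sin(270°) = -1.0000

1 cis(270°) = 0 - 1.0000i


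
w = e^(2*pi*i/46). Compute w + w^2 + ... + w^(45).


With w = e^(2*pi*i/46), all 46 of the 46th roots of unity w^0 = 1, w, ..., w^(45) sum to 0: 1 + w + ... + w^(45) = (1 - w^46)/(1 - w) = 0 since w^46 = 1, w ≠ 1.
Removing the root 1: w + w^2 + ... + w^(45) = 0 - 1 = -1

Sum = -1


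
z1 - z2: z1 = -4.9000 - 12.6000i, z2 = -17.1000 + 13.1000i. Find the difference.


Real: -4.9 + 17.1 = 12.2
Imag: -12.6 - 13.1 = -25.7

12.2000 - 25.7000i


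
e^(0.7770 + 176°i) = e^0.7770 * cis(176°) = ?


e^0.7770 = 2.1749
cos(176°) = -0.99756
sin(176°) = 0.06976
Real = 2.1749*(-0.99756) = -2.1696
Imag = 2.1749*0.06976 = 0.1517

-2.1696 + 0.1517i


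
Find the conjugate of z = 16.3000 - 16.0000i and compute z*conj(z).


z_bar = 16.3000 + 16.0000i
z*z_bar = 16.3^2 + (-16)^2 = 265.69 + 256 = 521.69

z_bar = 16.3000 + 16.0000i, z*z_bar = 521.69


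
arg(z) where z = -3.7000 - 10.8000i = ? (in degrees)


Re = -3.7, Im = -10.8
arg = atan2(-10.8, -3.7) = -108.9111 degrees

arg(z) = -108.9111 degrees


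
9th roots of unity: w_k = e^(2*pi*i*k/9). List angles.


The 9th roots of unity are cis(360k/9°) for k=0..8
Angle step = 360/9 = 40°
Primitive root: cis(40°)
Primitive root = 0.7660 + 0.6428i

9 roots at angles: 0°, 40°, 80°, 120°, 160°, 200°, 240°, 280°, 320°


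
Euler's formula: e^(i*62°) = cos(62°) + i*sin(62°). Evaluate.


cos(62°) = 0.4695
sin(62°) = 0.8829

e^(i*62°) = 0.4695 + 0.8829i


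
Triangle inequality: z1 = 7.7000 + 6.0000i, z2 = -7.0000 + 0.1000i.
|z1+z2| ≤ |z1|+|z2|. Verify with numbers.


|z1| = sqrt(7.7^2 + 6^2) = sqrt(95.29) = 9.7617
|z2| = sqrt((-7)^2 + 0.1^2) = sqrt(49.01) = 7.0007
z1+z2 = 0.7000 + 6.1000i
|z1+z2| = sqrt(37.7) = 6.1400
|z1|+|z2| = 9.7617 + 7.0007 = 16.7624

|z1+z2| = 6.1400 ≤ |z1|+|z2| = 16.7624 (verified)


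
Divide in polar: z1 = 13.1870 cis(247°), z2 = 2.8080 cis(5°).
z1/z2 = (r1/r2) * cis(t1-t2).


r = 13.1870 / 2.8080 = 4.6962
theta = 247° - 5° = 242° = 242° (mod 360)

4.6962 cis(242°)


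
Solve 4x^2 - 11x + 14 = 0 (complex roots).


disc = (-11)^2 - 4*4*14 = 121 - 224 = -103
sqrt(|disc|) = sqrt(103) = 10.1489
Real part = 11/(2*4) = 1.3750
Imag part = 10.1489/(2*4) = 1.2686

1.3750 ± 1.2686i


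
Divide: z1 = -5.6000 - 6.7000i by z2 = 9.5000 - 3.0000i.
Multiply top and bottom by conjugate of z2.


Conjugate of z2 = 9.5000 + 3.0000i
Numerator: (-5.6000 - 6.7000i)(9.5000 + 3.0000i) = -33.1000 - 80.4500i
Denominator: 9.5^2 + (-3)^2 = 99.25
Result = (-33.1000 - 80.4500i)/99.25

-0.3335 - 0.8106i


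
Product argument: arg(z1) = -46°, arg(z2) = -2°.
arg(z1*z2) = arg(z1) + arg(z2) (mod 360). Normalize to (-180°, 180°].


arg(z1*z2) = -46° - 2° = -48°
Normalized to (-180°, 180°]: -48°

-48°


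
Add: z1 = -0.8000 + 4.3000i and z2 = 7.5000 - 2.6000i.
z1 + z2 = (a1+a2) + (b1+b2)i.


Real: -0.8 + 7.5 = 6.7
Imag: 4.3 - 2.6 = 1.7

6.7000 + 1.7000i


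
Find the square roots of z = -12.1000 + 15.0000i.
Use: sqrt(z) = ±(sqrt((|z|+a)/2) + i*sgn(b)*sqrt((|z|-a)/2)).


|z| = sqrt(146.41+225) = 19.2720
sqrt((|z|+a)/2) = sqrt((19.2720+(-12.1))/2) = sqrt(3.5860) = 1.8937
sqrt((|z|-a)/2) = sqrt((19.2720-(-12.1))/2) = sqrt(15.6860) = 3.9606

±(1.8937 + 3.9606i) i.e. 1.8937 + 3.9606i and -1.8937 - 3.9606i


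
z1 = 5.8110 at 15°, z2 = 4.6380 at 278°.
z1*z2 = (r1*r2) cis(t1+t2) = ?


r = 5.8110 * 4.6380 = 26.9514
theta = 15° + 278° = 293° = 293° (mod 360)

26.9514 cis(293°)


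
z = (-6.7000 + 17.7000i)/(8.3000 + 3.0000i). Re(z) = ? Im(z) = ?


Multiply by conjugate: (-6.7000 + 17.7000i)(8.3000 - 3.0000i) / (8.3^2 + 3^2)
Numerator real = -6.7*8.3 + 17.7*3 = -2.51
Numerator imag = 17.7*8.3 - (-6.7)*3 = 167.01
Denominator = 77.89
Re(z) = -2.51/77.89 = -0.0322
Im(z) = 167.01/77.89 = 2.1442

Re(z) = -0.0322, Im(z) = 2.1442


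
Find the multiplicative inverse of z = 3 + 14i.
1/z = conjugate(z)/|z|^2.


|z|^2 = 9+196 = 205
1/z = (3 - 14i)/205

1/z = 0.0146 - 0.0683i


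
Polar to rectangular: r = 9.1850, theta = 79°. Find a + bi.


a = 9.1850*cos(79°) = 9.1850*0.19081 = 1.7526
b = 9.1850*sin(79°) = 9.1850*0.981627 = 9.0162

1.7526 + 9.0162i


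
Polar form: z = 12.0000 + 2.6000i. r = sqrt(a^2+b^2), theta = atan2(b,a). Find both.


r = sqrt(144+6.76) = sqrt(150.76) = 12.2784
theta = atan2(2.6, 12) = 12.2251 degrees

r = 12.2784, theta = 12.2251 degrees


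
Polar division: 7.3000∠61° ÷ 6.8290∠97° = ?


r = 7.3000 / 6.8290 = 1.0690
theta = 61° - 97° = -36° = 324° (mod 360)

1.0690 cis(324°)


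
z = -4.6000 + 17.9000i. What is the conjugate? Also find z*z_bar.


z_bar = -4.6000 - 17.9000i
z*z_bar = (-4.6)^2 + 17.9^2 = 21.16 + 320.41 = 341.57

z_bar = -4.6000 - 17.9000i, z*z_bar = 341.57


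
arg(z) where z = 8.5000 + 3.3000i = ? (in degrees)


Re = 8.5, Im = 3.3
arg = atan2(3.3, 8.5) = 21.2180 degrees

arg(z) = 21.2180 degrees


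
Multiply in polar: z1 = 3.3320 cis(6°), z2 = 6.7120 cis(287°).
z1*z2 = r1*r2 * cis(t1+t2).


r = 3.3320 * 6.7120 = 22.3644
theta = 6° + 287° = 293° = 293° (mod 360)

22.3644 cis(293°)


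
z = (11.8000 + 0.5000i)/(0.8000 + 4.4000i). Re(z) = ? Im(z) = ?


Multiply by conjugate: (11.8000 + 0.5000i)(0.8000 - 4.4000i) / (0.8^2 + 4.4^2)
Numerator real = 11.8*0.8 + 0.5*4.4 = 11.64
Numerator imag = 0.5*0.8 - 11.8*4.4 = -51.52
Denominator = 20
Re(z) = 11.64/20 = 0.5820
Im(z) = -51.52/20 = -2.5760

Re(z) = 0.5820, Im(z) = -2.5760


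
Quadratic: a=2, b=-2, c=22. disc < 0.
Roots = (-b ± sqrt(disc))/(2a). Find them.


disc = (-2)^2 - 4*2*22 = 4 - 176 = -172
sqrt(|disc|) = sqrt(172) = 13.1149
Real part = 2/(2*2) = 0.5000
Imag part = 13.1149/(2*2) = 3.2787

0.5000 ± 3.2787i


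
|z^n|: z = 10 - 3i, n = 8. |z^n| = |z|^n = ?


|z| = sqrt(100+9) = sqrt(109) = 10.4403
|z^8| = |z|^8 = (sqrt(109))^8 = 109^4 = 141158161

|z^8| = 141158161


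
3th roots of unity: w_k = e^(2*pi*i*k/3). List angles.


The 3th roots of unity are cis(360k/3°) for k=0..2
Angle step = 360/3 = 120°
Primitive root: cis(120°)
Primitive root = -0.5000 + 0.8660i

3 roots at angles: 0°, 120°, 240°


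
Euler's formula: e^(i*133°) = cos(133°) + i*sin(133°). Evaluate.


cos(133°) = -0.6820
sin(133°) = 0.7314

e^(i*133°) = -0.6820 + 0.7314i


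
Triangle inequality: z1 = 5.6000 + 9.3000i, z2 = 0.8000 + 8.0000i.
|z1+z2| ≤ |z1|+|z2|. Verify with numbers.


|z1| = sqrt(5.6^2 + 9.3^2) = sqrt(117.85) = 10.8559
|z2| = sqrt(0.8^2 + 8^2) = sqrt(64.64) = 8.0399
z1+z2 = 6.4000 + 17.3000i
|z1+z2| = sqrt(340.25) = 18.4459
|z1|+|z2| = 10.8559 + 8.0399 = 18.8958

|z1+z2| = 18.4459 ≤ |z1|+|z2| = 18.8958 (verified)
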